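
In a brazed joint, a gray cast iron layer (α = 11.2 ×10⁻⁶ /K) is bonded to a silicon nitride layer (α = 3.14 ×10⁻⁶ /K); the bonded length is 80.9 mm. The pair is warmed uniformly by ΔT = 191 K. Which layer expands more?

gray cast iron

α(gray cast iron) = 11.2×10⁻⁶/K vs α(silicon nitride) = 3.14×10⁻⁶/K.
Higher α expands more for the same ΔT: gray cast iron.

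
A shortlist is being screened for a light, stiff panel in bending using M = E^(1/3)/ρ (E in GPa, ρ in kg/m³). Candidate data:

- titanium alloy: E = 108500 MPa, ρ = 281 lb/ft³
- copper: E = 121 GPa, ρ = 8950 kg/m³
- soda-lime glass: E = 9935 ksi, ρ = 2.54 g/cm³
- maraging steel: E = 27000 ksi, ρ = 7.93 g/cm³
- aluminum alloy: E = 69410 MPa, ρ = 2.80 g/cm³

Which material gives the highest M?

In SI units:
  titanium alloy: E = 108.5 GPa, ρ = 4501 kg/m³
  copper: E = 121.0 GPa, ρ = 8950 kg/m³
  soda-lime glass: E = 68.50 GPa, ρ = 2540 kg/m³
  maraging steel: E = 186.2 GPa, ρ = 7930 kg/m³
  aluminum alloy: E = 69.41 GPa, ρ = 2800 kg/m³
  soda-lime glass: M = 1.61×10⁻³
  aluminum alloy: M = 1.47×10⁻³
  titanium alloy: M = 1.06×10⁻³
  maraging steel: M = 0.720×10⁻³
  copper: M = 0.553×10⁻³
The maximum is for soda-lime glass.

soda-lime glass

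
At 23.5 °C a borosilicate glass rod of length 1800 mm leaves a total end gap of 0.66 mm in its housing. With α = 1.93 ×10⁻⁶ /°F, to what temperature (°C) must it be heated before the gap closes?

α = 1.93×10⁻⁶/°F × 9/5 = 3.47×10⁻⁶/K.
α·L₀·ΔT = 0.66 mm ⇒ ΔT = 0.66 / (3.47×10⁻⁶ × 1800.0) = 105.5 K.
T = 23.5 + 105.5 = 129.0 °C.

129 °C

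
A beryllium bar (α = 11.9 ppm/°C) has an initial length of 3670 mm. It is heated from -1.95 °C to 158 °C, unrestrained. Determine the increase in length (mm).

6.99 mm

ΔT = 158 − (-1.95) = 159.9 K.
ΔL = α·L₀·ΔT = 11.9×10⁻⁶ × 3670 mm × 159.9 K = 6.99 mm.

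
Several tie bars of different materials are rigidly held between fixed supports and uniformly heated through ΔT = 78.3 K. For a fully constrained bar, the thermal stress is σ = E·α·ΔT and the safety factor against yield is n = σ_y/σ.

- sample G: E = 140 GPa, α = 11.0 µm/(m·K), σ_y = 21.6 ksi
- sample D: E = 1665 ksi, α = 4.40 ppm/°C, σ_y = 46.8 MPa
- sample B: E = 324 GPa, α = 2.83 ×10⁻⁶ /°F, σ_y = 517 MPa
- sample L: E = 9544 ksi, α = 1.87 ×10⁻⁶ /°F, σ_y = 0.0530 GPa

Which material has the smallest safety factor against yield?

Per material, after unit conversion:
  sample G: E = 140.0, α = 11.0, σ_y = 148.9 → σ = 121 MPa, n = 1.24
  sample D: E = 11.48, α = 4.40, σ_y = 46.80 → σ = 3.96 MPa, n = 11.8
  sample B: E = 324.0, α = 5.09, σ_y = 517.0 → σ = 129 MPa, n = 4.00
  sample L: E = 65.80, α = 3.37, σ_y = 53.00 → σ = 17.3 MPa, n = 3.06
Sample G has the lowest safety factor, n = 1.24.

sample G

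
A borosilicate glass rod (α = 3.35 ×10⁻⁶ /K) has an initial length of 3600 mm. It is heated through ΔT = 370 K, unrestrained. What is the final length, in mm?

3604.5 mm

ΔL = α·L₀·ΔT = 3.35×10⁻⁶ × 3600 mm × 370.0 K = 4.46 mm.
L = L₀ + ΔL = 3600 + 4.46 = 3604.5 mm.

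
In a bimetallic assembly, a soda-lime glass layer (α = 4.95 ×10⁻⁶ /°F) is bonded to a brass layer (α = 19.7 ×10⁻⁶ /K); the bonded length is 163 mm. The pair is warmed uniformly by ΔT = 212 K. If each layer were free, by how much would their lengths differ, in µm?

soda-lime glass: α = 4.95×10⁻⁶/°F × 9/5 = 8.91×10⁻⁶/K.
Δα = |8.91 − 19.7|×10⁻⁶/K = 10.8×10⁻⁶/K.
ΔL_mismatch = Δα·L·ΔT = 10.8×10⁻⁶ × 163.0 mm × 212.0 K = 373 µm.

373 µm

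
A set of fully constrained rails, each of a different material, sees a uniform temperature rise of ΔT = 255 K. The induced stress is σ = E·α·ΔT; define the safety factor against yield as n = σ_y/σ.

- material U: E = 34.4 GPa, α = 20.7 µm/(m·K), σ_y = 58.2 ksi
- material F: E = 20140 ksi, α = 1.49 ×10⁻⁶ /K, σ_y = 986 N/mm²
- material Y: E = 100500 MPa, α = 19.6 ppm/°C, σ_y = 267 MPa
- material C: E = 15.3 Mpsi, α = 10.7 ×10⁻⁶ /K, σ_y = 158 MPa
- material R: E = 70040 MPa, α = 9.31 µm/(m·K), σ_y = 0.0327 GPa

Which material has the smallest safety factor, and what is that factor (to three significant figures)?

With everything in SI (GPa, ×10⁻⁶/K, MPa):
  material U: E = 34.40, α = 20.7, σ_y = 401.3 → σ = 182 MPa, n = 2.21
  material F: E = 138.9, α = 1.49, σ_y = 986.0 → σ = 52.8 MPa, n = 18.7
  material Y: E = 100.5, α = 19.6, σ_y = 267.0 → σ = 502 MPa, n = 0.532
  material C: E = 105.5, α = 10.7, σ_y = 158.0 → σ = 288 MPa, n = 0.549
  material R: E = 70.04, α = 9.31, σ_y = 32.70 → σ = 166 MPa, n = 0.197
The minimum is material R at n = 0.197.

material R, n = 0.197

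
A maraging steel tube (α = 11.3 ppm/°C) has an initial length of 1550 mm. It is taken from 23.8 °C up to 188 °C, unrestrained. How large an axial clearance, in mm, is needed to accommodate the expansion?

2.88 mm

ΔT = 188 − 23.8 = 164.2 K.
ΔL = α·L₀·ΔT = 11.3×10⁻⁶ × 1550 mm × 164.2 K = 2.88 mm.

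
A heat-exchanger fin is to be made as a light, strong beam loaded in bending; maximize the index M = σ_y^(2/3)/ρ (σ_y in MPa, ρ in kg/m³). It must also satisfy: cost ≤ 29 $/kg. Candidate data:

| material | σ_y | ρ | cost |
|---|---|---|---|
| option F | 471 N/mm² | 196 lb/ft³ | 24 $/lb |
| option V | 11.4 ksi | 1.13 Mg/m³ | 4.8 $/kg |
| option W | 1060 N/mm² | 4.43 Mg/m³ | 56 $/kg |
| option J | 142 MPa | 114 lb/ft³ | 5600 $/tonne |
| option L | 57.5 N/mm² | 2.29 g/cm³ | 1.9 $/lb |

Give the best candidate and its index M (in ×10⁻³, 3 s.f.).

option V, M = 16.2×10⁻³

Screen on constraints: cost ≤ 29 $/kg. Survivors: option V, option J, option L.
In SI units:
  option V: σ_y = 78.60 MPa, ρ = 1130 kg/m³
  option J: σ_y = 142.0 MPa, ρ = 1826 kg/m³
  option L: σ_y = 57.50 MPa, ρ = 2290 kg/m³
  option V: M = 16.2×10⁻³
  option J: M = 14.9×10⁻³
  option L: M = 6.51×10⁻³
Option V has the largest M.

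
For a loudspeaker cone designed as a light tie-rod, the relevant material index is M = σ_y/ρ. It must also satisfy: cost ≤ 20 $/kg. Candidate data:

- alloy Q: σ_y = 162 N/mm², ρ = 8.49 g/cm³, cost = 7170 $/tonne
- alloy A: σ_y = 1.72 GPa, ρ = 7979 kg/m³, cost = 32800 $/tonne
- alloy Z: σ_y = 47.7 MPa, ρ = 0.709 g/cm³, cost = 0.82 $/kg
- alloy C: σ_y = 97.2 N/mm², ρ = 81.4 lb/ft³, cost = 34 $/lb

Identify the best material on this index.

alloy Z

Screen on constraints: cost ≤ 20 $/kg. Survivors: alloy Q, alloy Z.
After converting to SI:
  alloy Q: σ_y = 162.0 MPa, ρ = 8490 kg/m³
  alloy Z: σ_y = 47.70 MPa, ρ = 709.0 kg/m³
  alloy Z: M = 67.3 kN·m/kg
  alloy Q: M = 19.1 kN·m/kg
The maximum is for alloy Z.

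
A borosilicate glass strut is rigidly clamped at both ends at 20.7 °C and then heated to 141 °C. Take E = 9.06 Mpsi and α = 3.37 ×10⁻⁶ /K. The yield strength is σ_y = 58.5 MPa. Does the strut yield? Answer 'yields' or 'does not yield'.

does not yield

E = 9.06 Mpsi = 62.47 GPa.
ΔT = 120.3 K. Constrained thermal stress σ = E·α·ΔT = 62.47×10³ MPa × 3.37×10⁻⁶ × 120.3 = 25.3 MPa (compressive).
Compare to σ_y = 58.5 MPa: σ < σ_y, so it does not yield.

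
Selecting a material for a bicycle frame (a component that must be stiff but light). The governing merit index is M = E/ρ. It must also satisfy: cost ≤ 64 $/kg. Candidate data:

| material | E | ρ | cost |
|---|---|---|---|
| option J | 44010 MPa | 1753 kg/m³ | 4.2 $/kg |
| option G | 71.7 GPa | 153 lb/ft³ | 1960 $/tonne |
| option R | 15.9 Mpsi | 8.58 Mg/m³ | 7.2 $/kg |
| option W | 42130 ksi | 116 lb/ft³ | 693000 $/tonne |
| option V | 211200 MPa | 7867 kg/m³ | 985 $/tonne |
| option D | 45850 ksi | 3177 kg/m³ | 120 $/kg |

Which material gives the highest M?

option G

Screen on constraints: cost ≤ 64 $/kg. Survivors: option J, option G, option R, option V.
After converting to SI:
  option J: E = 44.01 GPa, ρ = 1753 kg/m³
  option G: E = 71.70 GPa, ρ = 2451 kg/m³
  option R: E = 109.6 GPa, ρ = 8580 kg/m³
  option V: E = 211.2 GPa, ρ = 7867 kg/m³
  option G: M = 29.3 MN·m/kg
  option V: M = 26.8 MN·m/kg
  option J: M = 25.1 MN·m/kg
  option R: M = 12.8 MN·m/kg
Option G ranks first.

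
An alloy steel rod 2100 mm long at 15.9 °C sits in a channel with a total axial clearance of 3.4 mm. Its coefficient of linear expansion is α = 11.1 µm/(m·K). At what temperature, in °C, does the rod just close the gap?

α·L₀·ΔT = 3.4 mm ⇒ ΔT = 3.4 / (11.1×10⁻⁶ × 2100.0) = 145.9 K.
T = 15.9 + 145.9 = 161.8 °C.

162 °C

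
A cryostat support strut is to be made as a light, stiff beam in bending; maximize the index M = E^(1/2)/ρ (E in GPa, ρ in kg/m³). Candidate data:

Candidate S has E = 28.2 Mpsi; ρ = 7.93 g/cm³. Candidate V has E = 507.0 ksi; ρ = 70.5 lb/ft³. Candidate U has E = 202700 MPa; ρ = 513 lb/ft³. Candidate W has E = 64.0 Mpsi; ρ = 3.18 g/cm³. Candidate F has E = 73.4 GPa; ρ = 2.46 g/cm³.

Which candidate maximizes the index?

candidate W

Normalizing units and computing the index:
  candidate S: E = 194.4 GPa, ρ = 7930 kg/m³
  candidate V: E = 3.496 GPa, ρ = 1129 kg/m³
  candidate U: E = 202.7 GPa, ρ = 8217 kg/m³
  candidate W: E = 441.3 GPa, ρ = 3180 kg/m³
  candidate F: E = 73.40 GPa, ρ = 2460 kg/m³
  candidate W: M = 6.61×10⁻³
  candidate F: M = 3.48×10⁻³
  candidate S: M = 1.76×10⁻³
  candidate U: M = 1.73×10⁻³
  candidate V: M = 1.66×10⁻³
The maximum is for candidate W.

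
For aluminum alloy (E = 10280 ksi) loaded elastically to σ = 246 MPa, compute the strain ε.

E = 10280 ksi = 70.88 GPa = 70880 MPa.
ε = σ/E = 246 / 70880 = 3.47×10⁻³.

3.47×10⁻³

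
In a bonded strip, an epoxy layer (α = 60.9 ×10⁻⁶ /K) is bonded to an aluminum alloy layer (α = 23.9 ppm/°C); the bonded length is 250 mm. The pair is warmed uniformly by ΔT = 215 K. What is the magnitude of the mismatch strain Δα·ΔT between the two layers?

7.96×10⁻³

Δα = |60.9 − 23.9|×10⁻⁶/K = 37.0×10⁻⁶/K.
Mismatch strain = Δα·ΔT = 37.0×10⁻⁶ × 215.0 = 7.96×10⁻³.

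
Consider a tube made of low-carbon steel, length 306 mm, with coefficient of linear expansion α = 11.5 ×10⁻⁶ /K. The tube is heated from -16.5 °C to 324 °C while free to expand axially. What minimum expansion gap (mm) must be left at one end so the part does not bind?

1.20 mm

ΔT = 324 − (-16.5) = 340.5 K.
ΔL = α·L₀·ΔT = 11.5×10⁻⁶ × 306 mm × 340.5 K = 1.20 mm.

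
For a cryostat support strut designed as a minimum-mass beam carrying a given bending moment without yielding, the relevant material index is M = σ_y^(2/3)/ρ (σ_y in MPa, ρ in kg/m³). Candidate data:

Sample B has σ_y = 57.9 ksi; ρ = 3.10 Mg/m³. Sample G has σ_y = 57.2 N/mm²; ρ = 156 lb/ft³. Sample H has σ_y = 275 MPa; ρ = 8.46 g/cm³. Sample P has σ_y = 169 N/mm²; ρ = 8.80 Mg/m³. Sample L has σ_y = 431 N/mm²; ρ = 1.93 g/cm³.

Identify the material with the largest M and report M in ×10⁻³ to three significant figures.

sample L, M = 29.6×10⁻³

Normalizing units and computing the index:
  sample B: σ_y = 399.2 MPa, ρ = 3100 kg/m³
  sample G: σ_y = 57.20 MPa, ρ = 2499 kg/m³
  sample H: σ_y = 275.0 MPa, ρ = 8460 kg/m³
  sample P: σ_y = 169.0 MPa, ρ = 8800 kg/m³
  sample L: σ_y = 431.0 MPa, ρ = 1930 kg/m³
  sample L: M = 29.6×10⁻³
  sample B: M = 17.5×10⁻³
  sample G: M = 5.94×10⁻³
  sample H: M = 5.00×10⁻³
  sample P: M = 3.47×10⁻³
Highest index: sample L.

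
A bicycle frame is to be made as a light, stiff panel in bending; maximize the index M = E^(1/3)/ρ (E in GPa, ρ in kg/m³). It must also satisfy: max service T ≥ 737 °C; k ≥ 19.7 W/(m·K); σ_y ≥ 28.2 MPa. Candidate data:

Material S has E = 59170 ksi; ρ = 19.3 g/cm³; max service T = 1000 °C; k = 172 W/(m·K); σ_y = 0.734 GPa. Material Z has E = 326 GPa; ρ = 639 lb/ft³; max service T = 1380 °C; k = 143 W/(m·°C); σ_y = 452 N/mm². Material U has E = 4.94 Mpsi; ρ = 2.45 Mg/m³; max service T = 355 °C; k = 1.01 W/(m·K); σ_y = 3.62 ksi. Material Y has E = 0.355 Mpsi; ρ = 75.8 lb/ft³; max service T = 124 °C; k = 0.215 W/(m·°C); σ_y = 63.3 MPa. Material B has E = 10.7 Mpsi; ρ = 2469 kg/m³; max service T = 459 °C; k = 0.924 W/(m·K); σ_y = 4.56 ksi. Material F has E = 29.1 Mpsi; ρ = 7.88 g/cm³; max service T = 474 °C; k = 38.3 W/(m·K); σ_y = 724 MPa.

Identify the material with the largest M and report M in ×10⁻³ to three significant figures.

Screen on constraints: max service T ≥ 737 °C; k ≥ 19.7 W/(m·K); σ_y ≥ 28.2 MPa. Survivors: material S, material Z.
After converting to SI:
  material S: E = 408.0 GPa, ρ = 19300 kg/m³
  material Z: E = 326.0 GPa, ρ = 10240 kg/m³
  material Z: M = 0.672×10⁻³
  material S: M = 0.384×10⁻³
Material Z has the largest M.

material Z, M = 0.672×10⁻³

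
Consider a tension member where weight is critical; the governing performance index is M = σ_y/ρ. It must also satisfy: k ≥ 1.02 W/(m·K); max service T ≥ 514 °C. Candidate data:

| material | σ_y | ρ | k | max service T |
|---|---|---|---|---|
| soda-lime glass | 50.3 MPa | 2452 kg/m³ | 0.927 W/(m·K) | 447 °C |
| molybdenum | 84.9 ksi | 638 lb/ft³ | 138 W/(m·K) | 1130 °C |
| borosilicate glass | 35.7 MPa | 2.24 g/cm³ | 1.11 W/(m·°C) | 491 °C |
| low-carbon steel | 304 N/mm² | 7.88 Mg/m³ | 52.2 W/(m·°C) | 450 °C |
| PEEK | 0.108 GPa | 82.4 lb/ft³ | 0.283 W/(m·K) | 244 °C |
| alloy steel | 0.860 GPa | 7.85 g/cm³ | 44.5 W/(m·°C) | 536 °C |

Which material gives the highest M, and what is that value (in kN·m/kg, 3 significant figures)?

Screen on constraints: k ≥ 1.02 W/(m·K); max service T ≥ 514 °C. Survivors: molybdenum, alloy steel.
Convert each candidate to consistent units, then evaluate M:
  molybdenum: σ_y = 585.4 MPa, ρ = 10220 kg/m³
  alloy steel: σ_y = 860.0 MPa, ρ = 7850 kg/m³
  alloy steel: M = 110 kN·m/kg
  molybdenum: M = 57.3 kN·m/kg
The maximum is for alloy steel.

alloy steel, M = 110 kN·m/kg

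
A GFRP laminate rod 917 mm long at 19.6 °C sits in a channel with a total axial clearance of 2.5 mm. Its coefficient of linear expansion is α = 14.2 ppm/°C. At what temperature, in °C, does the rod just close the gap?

α·L₀·ΔT = 2.5 mm ⇒ ΔT = 2.5 / (14.2×10⁻⁶ × 917.0) = 192.0 K.
T = 19.6 + 192.0 = 211.6 °C.

212 °C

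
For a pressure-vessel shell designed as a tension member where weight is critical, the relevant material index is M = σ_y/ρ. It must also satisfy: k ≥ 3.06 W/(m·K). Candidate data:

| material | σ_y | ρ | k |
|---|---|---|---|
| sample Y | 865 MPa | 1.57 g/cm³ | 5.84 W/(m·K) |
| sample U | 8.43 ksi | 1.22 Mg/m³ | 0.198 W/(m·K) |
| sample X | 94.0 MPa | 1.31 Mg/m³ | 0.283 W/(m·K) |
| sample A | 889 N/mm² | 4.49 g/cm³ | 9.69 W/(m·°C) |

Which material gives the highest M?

sample Y

Screen on constraints: k ≥ 3.06 W/(m·K). Survivors: sample Y, sample A.
Putting every candidate on a common basis:
  sample Y: σ_y = 865.0 MPa, ρ = 1570 kg/m³
  sample A: σ_y = 889.0 MPa, ρ = 4490 kg/m³
  sample Y: M = 551 kN·m/kg
  sample A: M = 198 kN·m/kg
Sample Y has the largest M.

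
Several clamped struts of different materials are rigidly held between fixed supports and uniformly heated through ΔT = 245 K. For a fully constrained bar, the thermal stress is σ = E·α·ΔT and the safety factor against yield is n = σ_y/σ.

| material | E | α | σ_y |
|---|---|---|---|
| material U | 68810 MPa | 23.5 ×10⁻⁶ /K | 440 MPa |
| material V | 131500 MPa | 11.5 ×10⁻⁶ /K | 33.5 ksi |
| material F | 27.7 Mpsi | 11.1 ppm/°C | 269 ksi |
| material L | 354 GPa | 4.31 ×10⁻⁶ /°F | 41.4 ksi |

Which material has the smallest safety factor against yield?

material L

With everything in SI (GPa, ×10⁻⁶/K, MPa):
  material U: E = 68.81, α = 23.5, σ_y = 440.0 → σ = 396 MPa, n = 1.11
  material V: E = 131.5, α = 11.5, σ_y = 231.0 → σ = 371 MPa, n = 0.623
  material F: E = 191.0, α = 11.1, σ_y = 1855 → σ = 519 MPa, n = 3.57
  material L: E = 354.0, α = 7.76, σ_y = 285.4 → σ = 673 MPa, n = 0.424
The minimum is material L at n = 0.424.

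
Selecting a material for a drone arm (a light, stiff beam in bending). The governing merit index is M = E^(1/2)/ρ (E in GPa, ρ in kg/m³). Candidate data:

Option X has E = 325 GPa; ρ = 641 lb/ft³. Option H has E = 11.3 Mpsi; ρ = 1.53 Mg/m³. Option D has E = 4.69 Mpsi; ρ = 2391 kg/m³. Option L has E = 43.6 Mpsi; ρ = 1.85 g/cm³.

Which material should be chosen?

Normalizing units and computing the index:
  option X: E = 325.0 GPa, ρ = 10270 kg/m³
  option H: E = 77.91 GPa, ρ = 1530 kg/m³
  option D: E = 32.34 GPa, ρ = 2391 kg/m³
  option L: E = 300.6 GPa, ρ = 1850 kg/m³
  option L: M = 9.37×10⁻³
  option H: M = 5.77×10⁻³
  option D: M = 2.38×10⁻³
  option X: M = 1.76×10⁻³
Highest index: option L.

option L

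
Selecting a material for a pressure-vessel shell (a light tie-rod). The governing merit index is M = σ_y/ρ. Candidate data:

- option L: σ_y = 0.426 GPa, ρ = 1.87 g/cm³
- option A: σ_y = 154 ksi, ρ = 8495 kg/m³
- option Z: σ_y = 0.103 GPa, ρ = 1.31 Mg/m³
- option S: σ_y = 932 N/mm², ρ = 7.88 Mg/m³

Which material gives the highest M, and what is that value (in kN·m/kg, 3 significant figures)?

option L, M = 228 kN·m/kg

In SI units:
  option L: σ_y = 426.0 MPa, ρ = 1870 kg/m³
  option A: σ_y = 1062 MPa, ρ = 8495 kg/m³
  option Z: σ_y = 103.0 MPa, ρ = 1310 kg/m³
  option S: σ_y = 932.0 MPa, ρ = 7880 kg/m³
  option L: M = 228 kN·m/kg
  option A: M = 125 kN·m/kg
  option S: M = 118 kN·m/kg
  option Z: M = 78.6 kN·m/kg
The maximum is for option L.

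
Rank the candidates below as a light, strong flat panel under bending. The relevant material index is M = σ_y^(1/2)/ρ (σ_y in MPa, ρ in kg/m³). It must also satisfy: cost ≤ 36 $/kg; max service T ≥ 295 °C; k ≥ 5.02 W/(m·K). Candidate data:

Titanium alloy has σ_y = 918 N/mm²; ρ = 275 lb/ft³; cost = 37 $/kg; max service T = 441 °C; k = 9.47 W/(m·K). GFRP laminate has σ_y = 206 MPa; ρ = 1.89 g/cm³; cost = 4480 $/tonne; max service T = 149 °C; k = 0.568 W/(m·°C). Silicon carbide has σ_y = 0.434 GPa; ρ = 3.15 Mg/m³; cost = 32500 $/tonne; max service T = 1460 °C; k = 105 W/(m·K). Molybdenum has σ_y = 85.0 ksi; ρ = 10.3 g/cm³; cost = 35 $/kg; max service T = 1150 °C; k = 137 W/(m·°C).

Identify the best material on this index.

silicon carbide

Screen on constraints: cost ≤ 36 $/kg; max service T ≥ 295 °C; k ≥ 5.02 W/(m·K). Survivors: silicon carbide, molybdenum.
Convert each candidate to consistent units, then evaluate M:
  silicon carbide: σ_y = 434.0 MPa, ρ = 3150 kg/m³
  molybdenum: σ_y = 586.1 MPa, ρ = 10300 kg/m³
  silicon carbide: M = 6.61×10⁻³
  molybdenum: M = 2.35×10⁻³
Silicon carbide has the largest M.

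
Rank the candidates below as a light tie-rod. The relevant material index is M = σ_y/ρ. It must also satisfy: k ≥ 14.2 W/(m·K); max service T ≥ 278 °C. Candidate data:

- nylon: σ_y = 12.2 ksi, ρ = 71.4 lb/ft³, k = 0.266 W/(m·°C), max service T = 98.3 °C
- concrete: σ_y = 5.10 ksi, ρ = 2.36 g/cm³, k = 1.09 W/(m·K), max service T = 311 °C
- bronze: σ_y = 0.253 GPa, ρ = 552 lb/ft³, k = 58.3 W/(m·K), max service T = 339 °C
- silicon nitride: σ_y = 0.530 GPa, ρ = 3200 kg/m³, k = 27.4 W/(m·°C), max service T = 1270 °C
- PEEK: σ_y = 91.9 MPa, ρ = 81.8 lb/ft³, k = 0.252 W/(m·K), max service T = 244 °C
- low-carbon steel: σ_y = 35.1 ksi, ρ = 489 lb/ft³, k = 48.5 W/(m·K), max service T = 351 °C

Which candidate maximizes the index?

silicon nitride

Screen on constraints: k ≥ 14.2 W/(m·K); max service T ≥ 278 °C. Survivors: bronze, silicon nitride, low-carbon steel.
Convert each candidate to consistent units, then evaluate M:
  bronze: σ_y = 253.0 MPa, ρ = 8842 kg/m³
  silicon nitride: σ_y = 530.0 MPa, ρ = 3200 kg/m³
  low-carbon steel: σ_y = 242.0 MPa, ρ = 7833 kg/m³
  silicon nitride: M = 166 kN·m/kg
  low-carbon steel: M = 30.9 kN·m/kg
  bronze: M = 28.6 kN·m/kg
Silicon nitride has the largest M.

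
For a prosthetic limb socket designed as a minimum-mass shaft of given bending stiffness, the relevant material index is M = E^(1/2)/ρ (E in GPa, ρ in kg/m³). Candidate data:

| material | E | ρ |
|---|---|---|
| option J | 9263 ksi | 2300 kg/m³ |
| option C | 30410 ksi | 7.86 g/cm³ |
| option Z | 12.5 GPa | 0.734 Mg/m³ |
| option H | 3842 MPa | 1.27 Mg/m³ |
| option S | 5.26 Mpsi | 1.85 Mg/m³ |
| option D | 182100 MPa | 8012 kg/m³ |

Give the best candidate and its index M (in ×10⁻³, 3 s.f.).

option Z, M = 4.82×10⁻³

In SI units:
  option J: E = 63.87 GPa, ρ = 2300 kg/m³
  option C: E = 209.7 GPa, ρ = 7860 kg/m³
  option Z: E = 12.50 GPa, ρ = 734.0 kg/m³
  option H: E = 3.842 GPa, ρ = 1270 kg/m³
  option S: E = 36.27 GPa, ρ = 1850 kg/m³
  option D: E = 182.1 GPa, ρ = 8012 kg/m³
  option Z: M = 4.82×10⁻³
  option J: M = 3.47×10⁻³
  option S: M = 3.26×10⁻³
  option C: M = 1.84×10⁻³
  option D: M = 1.68×10⁻³
  option H: M = 1.54×10⁻³
Option Z ranks first.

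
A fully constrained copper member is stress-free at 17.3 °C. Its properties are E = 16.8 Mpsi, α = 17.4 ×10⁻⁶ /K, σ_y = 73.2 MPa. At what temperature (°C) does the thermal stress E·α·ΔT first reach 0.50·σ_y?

35.5 °C

E = 16.8 Mpsi = 115.8 GPa.
E·α·ΔT = 36.60 MPa ⇒ ΔT = 36.60 / (115.8×10³ × 17.4×10⁻⁶) = 18.16 K.
T = 17.3 + 18.16 = 35.46 °C.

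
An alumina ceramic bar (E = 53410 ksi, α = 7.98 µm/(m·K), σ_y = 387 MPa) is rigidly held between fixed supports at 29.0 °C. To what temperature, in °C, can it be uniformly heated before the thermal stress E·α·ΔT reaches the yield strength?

161 °C

E = 53410 ksi = 368.2 GPa.
E·α·ΔT = 387.0 MPa ⇒ ΔT = 387.0 / (368.2×10³ × 7.98×10⁻⁶) = 131.7 K.
T = 29.0 + 131.7 = 160.7 °C.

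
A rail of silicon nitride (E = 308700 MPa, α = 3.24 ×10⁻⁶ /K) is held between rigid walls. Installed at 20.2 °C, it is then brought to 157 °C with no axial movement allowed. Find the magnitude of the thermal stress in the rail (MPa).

E = 308700 MPa = 308.7 GPa.
ΔT = 136.8 K. Constrained thermal stress σ = E·α·ΔT = 308.7×10³ MPa × 3.24×10⁻⁶ × 136.8 = 137 MPa (compressive).

137 MPa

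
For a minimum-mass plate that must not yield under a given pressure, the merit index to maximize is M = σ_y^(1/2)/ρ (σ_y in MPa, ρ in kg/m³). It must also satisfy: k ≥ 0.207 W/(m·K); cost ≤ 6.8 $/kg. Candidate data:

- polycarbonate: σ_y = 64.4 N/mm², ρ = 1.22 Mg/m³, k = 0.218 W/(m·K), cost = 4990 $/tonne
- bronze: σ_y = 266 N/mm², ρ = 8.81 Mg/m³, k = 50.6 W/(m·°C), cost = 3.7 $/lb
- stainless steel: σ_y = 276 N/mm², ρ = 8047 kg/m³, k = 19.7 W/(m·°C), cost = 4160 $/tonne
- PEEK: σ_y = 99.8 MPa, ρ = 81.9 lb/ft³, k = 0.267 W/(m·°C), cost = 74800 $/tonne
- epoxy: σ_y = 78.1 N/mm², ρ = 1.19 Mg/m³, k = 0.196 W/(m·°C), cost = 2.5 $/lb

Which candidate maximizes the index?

Screen on constraints: k ≥ 0.207 W/(m·K); cost ≤ 6.8 $/kg. Survivors: polycarbonate, stainless steel.
In SI units:
  polycarbonate: σ_y = 64.40 MPa, ρ = 1220 kg/m³
  stainless steel: σ_y = 276.0 MPa, ρ = 8047 kg/m³
  polycarbonate: M = 6.58×10⁻³
  stainless steel: M = 2.06×10⁻³
The maximum is for polycarbonate.

polycarbonate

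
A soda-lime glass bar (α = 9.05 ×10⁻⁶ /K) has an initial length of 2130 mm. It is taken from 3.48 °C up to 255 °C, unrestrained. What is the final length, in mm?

ΔT = 255 − 3.48 = 251.5 K.
ΔL = α·L₀·ΔT = 9.05×10⁻⁶ × 2130 mm × 251.5 K = 4.85 mm.
L = L₀ + ΔL = 2130 + 4.85 = 2134.8 mm.

2134.8 mm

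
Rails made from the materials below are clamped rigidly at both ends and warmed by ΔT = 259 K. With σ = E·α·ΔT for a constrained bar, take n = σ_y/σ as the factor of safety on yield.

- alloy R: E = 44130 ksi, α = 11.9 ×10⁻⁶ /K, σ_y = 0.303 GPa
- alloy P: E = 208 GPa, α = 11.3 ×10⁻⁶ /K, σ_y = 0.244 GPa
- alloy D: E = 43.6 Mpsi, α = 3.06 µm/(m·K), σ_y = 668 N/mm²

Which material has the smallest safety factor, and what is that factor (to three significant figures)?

alloy R, n = 0.323

Converting E to GPa, α to ×10⁻⁶/K, σ_y to MPa, then σ and n for each:
  alloy R: E = 304.3, α = 11.9, σ_y = 303.0 → σ = 938 MPa, n = 0.323
  alloy P: E = 208.0, α = 11.3, σ_y = 244.0 → σ = 609 MPa, n = 0.401
  alloy D: E = 300.6, α = 3.06, σ_y = 668.0 → σ = 238 MPa, n = 2.80
Alloy R has the lowest safety factor, n = 0.323.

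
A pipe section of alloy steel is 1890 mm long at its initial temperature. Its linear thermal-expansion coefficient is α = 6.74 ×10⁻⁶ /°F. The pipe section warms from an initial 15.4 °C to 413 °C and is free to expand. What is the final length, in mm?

1899.1 mm

Convert α: 6.74×10⁻⁶/°F × (9/5) = 12.1×10⁻⁶/K.
ΔT = 413 − 15.4 = 397.6 K.
ΔL = α·L₀·ΔT = 12.1×10⁻⁶ × 1890 mm × 397.6 K = 9.12 mm.
L = L₀ + ΔL = 1890 + 9.12 = 1899.1 mm.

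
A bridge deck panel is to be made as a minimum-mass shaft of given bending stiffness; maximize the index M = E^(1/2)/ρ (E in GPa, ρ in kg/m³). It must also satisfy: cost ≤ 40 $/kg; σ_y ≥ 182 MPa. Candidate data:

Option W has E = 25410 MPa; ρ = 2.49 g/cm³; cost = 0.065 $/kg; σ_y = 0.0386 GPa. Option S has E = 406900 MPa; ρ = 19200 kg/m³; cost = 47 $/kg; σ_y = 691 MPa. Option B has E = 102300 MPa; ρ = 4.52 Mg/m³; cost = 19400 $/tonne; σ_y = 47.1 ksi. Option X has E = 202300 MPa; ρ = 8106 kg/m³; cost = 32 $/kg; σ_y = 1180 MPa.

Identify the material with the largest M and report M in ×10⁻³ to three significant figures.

Screen on constraints: cost ≤ 40 $/kg; σ_y ≥ 182 MPa. Survivors: option B, option X.
Convert each candidate to consistent units, then evaluate M:
  option B: E = 102.3 GPa, ρ = 4520 kg/m³
  option X: E = 202.3 GPa, ρ = 8106 kg/m³
  option B: M = 2.24×10⁻³
  option X: M = 1.75×10⁻³
Highest index: option B.

option B, M = 2.24×10⁻³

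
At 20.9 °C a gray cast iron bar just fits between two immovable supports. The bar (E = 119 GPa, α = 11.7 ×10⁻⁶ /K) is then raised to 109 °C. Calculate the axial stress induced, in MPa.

123 MPa

ΔT = 88.10 K. Constrained thermal stress σ = E·α·ΔT = 119.0×10³ MPa × 11.7×10⁻⁶ × 88.10 = 123 MPa (compressive).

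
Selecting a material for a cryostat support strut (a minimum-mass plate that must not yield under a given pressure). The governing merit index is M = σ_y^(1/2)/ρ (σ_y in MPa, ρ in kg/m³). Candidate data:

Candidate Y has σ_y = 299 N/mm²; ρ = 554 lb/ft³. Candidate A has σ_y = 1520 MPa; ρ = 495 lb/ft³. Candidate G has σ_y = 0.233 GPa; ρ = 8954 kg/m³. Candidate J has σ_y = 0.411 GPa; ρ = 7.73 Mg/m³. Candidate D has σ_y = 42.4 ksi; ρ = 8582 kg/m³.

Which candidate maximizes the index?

Convert each candidate to consistent units, then evaluate M:
  candidate Y: σ_y = 299.0 MPa, ρ = 8874 kg/m³
  candidate A: σ_y = 1520 MPa, ρ = 7929 kg/m³
  candidate G: σ_y = 233.0 MPa, ρ = 8954 kg/m³
  candidate J: σ_y = 411.0 MPa, ρ = 7730 kg/m³
  candidate D: σ_y = 292.3 MPa, ρ = 8582 kg/m³
  candidate A: M = 4.92×10⁻³
  candidate J: M = 2.62×10⁻³
  candidate D: M = 1.99×10⁻³
  candidate Y: M = 1.95×10⁻³
  candidate G: M = 1.70×10⁻³
Candidate A ranks first.

candidate A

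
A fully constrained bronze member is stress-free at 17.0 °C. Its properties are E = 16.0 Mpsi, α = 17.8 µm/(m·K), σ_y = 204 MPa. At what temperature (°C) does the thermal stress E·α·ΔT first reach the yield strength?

121 °C

E = 16.0 Mpsi = 110.3 GPa.
E·α·ΔT = 204.0 MPa ⇒ ΔT = 204.0 / (110.3×10³ × 17.8×10⁻⁶) = 103.9 K.
T = 17.0 + 103.9 = 120.9 °C.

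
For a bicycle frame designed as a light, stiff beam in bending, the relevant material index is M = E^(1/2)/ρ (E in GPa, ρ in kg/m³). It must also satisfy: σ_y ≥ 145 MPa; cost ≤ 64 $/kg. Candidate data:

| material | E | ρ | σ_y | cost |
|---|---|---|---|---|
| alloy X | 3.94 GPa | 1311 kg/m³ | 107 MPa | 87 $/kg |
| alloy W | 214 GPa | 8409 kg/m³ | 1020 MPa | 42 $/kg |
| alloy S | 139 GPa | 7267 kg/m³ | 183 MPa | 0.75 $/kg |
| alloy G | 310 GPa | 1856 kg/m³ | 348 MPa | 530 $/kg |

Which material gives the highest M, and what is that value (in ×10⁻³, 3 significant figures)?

Screen on constraints: σ_y ≥ 145 MPa; cost ≤ 64 $/kg. Survivors: alloy W, alloy S.
Evaluate M for each candidate:
  alloy W: M = 1.74×10⁻³
  alloy S: M = 1.62×10⁻³
Alloy W has the largest M.

alloy W, M = 1.74×10⁻³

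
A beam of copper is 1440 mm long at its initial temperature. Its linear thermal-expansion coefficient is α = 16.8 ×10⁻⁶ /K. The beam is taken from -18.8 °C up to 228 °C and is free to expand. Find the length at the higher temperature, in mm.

1446.0 mm

ΔT = 228 − (-18.8) = 246.8 K.
ΔL = α·L₀·ΔT = 16.8×10⁻⁶ × 1440 mm × 246.8 K = 5.97 mm.
L = L₀ + ΔL = 1440 + 5.97 = 1446.0 mm.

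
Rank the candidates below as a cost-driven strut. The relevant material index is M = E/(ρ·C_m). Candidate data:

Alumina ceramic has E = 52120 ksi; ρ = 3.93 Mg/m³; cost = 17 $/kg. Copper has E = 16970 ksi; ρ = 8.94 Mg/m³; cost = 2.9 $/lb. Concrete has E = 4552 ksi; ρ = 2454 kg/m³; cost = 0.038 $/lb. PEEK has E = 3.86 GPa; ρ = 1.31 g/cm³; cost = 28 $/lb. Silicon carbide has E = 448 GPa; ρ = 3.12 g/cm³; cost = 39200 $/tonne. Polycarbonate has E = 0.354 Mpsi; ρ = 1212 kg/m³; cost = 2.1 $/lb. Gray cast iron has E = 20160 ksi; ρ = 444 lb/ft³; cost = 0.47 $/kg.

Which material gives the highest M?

Putting every candidate on a common basis:
  alumina ceramic: E = 359.4 GPa, ρ = 3930 kg/m³, cost = 17.00 $/kg
  copper: E = 117.0 GPa, ρ = 8940 kg/m³, cost = 6.393 $/kg
  concrete: E = 31.38 GPa, ρ = 2454 kg/m³, cost = 0.08377 $/kg
  PEEK: E = 3.860 GPa, ρ = 1310 kg/m³, cost = 61.73 $/kg
  silicon carbide: E = 448.0 GPa, ρ = 3120 kg/m³, cost = 39.20 $/kg
  polycarbonate: E = 2.441 GPa, ρ = 1212 kg/m³, cost = 4.630 $/kg
  gray cast iron: E = 139.0 GPa, ρ = 7112 kg/m³, cost = 0.4700 $/kg
  concrete: M = 153 MN·m per $
  gray cast iron: M = 41.6 MN·m per $
  alumina ceramic: M = 5.38 MN·m per $
  silicon carbide: M = 3.66 MN·m per $
  copper: M = 2.05 MN·m per $
  polycarbonate: M = 0.435 MN·m per $
  PEEK: M = 0.0477 MN·m per $
The maximum is for concrete.

concrete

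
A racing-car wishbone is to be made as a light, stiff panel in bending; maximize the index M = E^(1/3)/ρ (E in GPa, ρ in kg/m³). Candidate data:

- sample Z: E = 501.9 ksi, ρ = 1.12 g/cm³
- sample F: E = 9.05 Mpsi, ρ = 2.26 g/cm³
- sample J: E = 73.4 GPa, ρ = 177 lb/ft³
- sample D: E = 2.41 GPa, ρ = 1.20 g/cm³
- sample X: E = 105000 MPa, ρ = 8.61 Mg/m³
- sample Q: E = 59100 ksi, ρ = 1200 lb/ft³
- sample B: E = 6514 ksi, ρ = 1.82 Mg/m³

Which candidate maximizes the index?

sample B

Normalizing units and computing the index:
  sample Z: E = 3.460 GPa, ρ = 1120 kg/m³
  sample F: E = 62.40 GPa, ρ = 2260 kg/m³
  sample J: E = 73.40 GPa, ρ = 2835 kg/m³
  sample D: E = 2.410 GPa, ρ = 1200 kg/m³
  sample X: E = 105.0 GPa, ρ = 8610 kg/m³
  sample Q: E = 407.5 GPa, ρ = 19220 kg/m³
  sample B: E = 44.91 GPa, ρ = 1820 kg/m³
  sample B: M = 1.95×10⁻³
  sample F: M = 1.76×10⁻³
  sample J: M = 1.48×10⁻³
  sample Z: M = 1.35×10⁻³
  sample D: M = 1.12×10⁻³
  sample X: M = 0.548×10⁻³
  sample Q: M = 0.386×10⁻³
Highest index: sample B.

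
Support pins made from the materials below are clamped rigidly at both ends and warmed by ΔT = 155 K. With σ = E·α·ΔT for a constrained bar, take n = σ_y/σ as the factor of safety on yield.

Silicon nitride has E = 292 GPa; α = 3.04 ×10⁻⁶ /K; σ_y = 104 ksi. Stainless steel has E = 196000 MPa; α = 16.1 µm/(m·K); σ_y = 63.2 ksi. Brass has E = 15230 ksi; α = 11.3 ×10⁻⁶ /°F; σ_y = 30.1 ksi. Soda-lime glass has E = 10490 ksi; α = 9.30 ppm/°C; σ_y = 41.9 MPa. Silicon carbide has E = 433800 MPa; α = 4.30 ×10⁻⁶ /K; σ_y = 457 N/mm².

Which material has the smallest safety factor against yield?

In consistent units (E in GPa, α in ×10⁻⁶/K, σ_y in MPa):
  silicon nitride: E = 292.0, α = 3.04, σ_y = 717.1 → σ = 138 MPa, n = 5.21
  stainless steel: E = 196.0, α = 16.1, σ_y = 435.7 → σ = 489 MPa, n = 0.891
  brass: E = 105.0, α = 20.3, σ_y = 207.5 → σ = 331 MPa, n = 0.627
  soda-lime glass: E = 72.33, α = 9.30, σ_y = 41.90 → σ = 104 MPa, n = 0.402
  silicon carbide: E = 433.8, α = 4.30, σ_y = 457.0 → σ = 289 MPa, n = 1.58
Smallest n: soda-lime glass with n = 0.402.

soda-lime glass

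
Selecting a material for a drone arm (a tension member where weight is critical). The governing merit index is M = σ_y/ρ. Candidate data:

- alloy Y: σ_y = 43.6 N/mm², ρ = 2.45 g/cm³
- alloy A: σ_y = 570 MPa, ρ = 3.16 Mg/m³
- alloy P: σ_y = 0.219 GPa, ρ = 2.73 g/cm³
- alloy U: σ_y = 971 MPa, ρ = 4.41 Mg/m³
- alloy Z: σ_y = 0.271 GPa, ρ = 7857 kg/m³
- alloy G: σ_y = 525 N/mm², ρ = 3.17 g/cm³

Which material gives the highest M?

alloy U

In SI units:
  alloy Y: σ_y = 43.60 MPa, ρ = 2450 kg/m³
  alloy A: σ_y = 570.0 MPa, ρ = 3160 kg/m³
  alloy P: σ_y = 219.0 MPa, ρ = 2730 kg/m³
  alloy U: σ_y = 971.0 MPa, ρ = 4410 kg/m³
  alloy Z: σ_y = 271.0 MPa, ρ = 7857 kg/m³
  alloy G: σ_y = 525.0 MPa, ρ = 3170 kg/m³
  alloy U: M = 220 kN·m/kg
  alloy A: M = 180 kN·m/kg
  alloy G: M = 166 kN·m/kg
  alloy P: M = 80.2 kN·m/kg
  alloy Z: M = 34.5 kN·m/kg
  alloy Y: M = 17.8 kN·m/kg
Alloy U has the largest M.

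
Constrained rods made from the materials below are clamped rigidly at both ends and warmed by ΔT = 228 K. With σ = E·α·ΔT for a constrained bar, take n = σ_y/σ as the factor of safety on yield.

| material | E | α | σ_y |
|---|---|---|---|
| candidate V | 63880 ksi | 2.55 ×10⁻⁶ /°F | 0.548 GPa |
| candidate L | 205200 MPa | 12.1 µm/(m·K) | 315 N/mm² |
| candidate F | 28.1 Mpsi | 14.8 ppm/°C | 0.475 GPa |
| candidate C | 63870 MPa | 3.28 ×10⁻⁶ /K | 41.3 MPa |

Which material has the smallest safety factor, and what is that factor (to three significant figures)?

candidate L, n = 0.556

Per material, after unit conversion:
  candidate V: E = 440.4, α = 4.59, σ_y = 548.0 → σ = 461 MPa, n = 1.19
  candidate L: E = 205.2, α = 12.1, σ_y = 315.0 → σ = 566 MPa, n = 0.556
  candidate F: E = 193.7, α = 14.8, σ_y = 475.0 → σ = 654 MPa, n = 0.727
  candidate C: E = 63.87, α = 3.28, σ_y = 41.30 → σ = 47.8 MPa, n = 0.865
Smallest n: candidate L with n = 0.556.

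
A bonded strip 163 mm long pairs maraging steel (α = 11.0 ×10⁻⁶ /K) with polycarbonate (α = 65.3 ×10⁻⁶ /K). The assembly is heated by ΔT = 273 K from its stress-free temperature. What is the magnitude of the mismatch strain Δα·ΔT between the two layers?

Δα = |11.0 − 65.3|×10⁻⁶/K = 54.3×10⁻⁶/K.
Mismatch strain = Δα·ΔT = 54.3×10⁻⁶ × 273.0 = 0.0148.

0.0148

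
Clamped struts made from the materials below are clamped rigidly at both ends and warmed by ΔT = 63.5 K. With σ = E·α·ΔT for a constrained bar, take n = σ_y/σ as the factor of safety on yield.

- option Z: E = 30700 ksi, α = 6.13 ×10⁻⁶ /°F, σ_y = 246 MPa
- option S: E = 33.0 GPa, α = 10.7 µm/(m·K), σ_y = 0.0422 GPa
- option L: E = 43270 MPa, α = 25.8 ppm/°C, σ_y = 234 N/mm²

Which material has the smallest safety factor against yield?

option Z

In consistent units (E in GPa, α in ×10⁻⁶/K, σ_y in MPa):
  option Z: E = 211.7, α = 11.0, σ_y = 246.0 → σ = 148 MPa, n = 1.66
  option S: E = 33.00, α = 10.7, σ_y = 42.20 → σ = 22.4 MPa, n = 1.88
  option L: E = 43.27, α = 25.8, σ_y = 234.0 → σ = 70.9 MPa, n = 3.30
Option Z has the lowest safety factor, n = 1.66.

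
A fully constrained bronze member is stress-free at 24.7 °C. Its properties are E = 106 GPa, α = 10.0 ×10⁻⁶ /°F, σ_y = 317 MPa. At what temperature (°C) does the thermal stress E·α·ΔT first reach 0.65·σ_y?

133 °C

α = 10.0×10⁻⁶/°F × 9/5 = 18.0×10⁻⁶/K.
E·α·ΔT = 206.1 MPa ⇒ ΔT = 206.1 / (106.0×10³ × 18.0×10⁻⁶) = 108.0 K.
T = 24.7 + 108.0 = 132.7 °C.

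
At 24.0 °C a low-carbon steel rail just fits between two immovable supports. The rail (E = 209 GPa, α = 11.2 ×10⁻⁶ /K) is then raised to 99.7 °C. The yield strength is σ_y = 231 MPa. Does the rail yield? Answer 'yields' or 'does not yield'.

ΔT = 75.70 K. Constrained thermal stress σ = E·α·ΔT = 209.0×10³ MPa × 11.2×10⁻⁶ × 75.70 = 177 MPa (compressive).
Compare to σ_y = 231 MPa: σ < σ_y, so it does not yield.

does not yield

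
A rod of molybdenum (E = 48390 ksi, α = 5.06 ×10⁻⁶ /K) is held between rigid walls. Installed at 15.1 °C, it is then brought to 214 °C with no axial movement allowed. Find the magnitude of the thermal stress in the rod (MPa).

336 MPa

E = 48390 ksi = 333.6 GPa.
ΔT = 198.9 K. Constrained thermal stress σ = E·α·ΔT = 333.6×10³ MPa × 5.06×10⁻⁶ × 198.9 = 336 MPa (compressive).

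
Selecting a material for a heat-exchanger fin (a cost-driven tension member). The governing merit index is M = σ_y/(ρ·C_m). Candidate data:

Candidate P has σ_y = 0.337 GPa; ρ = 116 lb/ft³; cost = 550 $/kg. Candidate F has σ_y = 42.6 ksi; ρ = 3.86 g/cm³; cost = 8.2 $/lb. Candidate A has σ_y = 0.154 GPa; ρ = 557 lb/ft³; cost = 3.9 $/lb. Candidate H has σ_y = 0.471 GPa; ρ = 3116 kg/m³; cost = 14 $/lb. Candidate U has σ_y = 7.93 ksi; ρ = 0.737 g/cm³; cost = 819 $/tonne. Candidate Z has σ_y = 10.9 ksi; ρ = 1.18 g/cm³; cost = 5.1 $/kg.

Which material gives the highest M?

Convert each candidate to consistent units, then evaluate M:
  candidate P: σ_y = 337.0 MPa, ρ = 1858 kg/m³, cost = 550.0 $/kg
  candidate F: σ_y = 293.7 MPa, ρ = 3860 kg/m³, cost = 18.08 $/kg
  candidate A: σ_y = 154.0 MPa, ρ = 8922 kg/m³, cost = 8.598 $/kg
  candidate H: σ_y = 471.0 MPa, ρ = 3116 kg/m³, cost = 30.86 $/kg
  candidate U: σ_y = 54.68 MPa, ρ = 737.0 kg/m³, cost = 0.8190 $/kg
  candidate Z: σ_y = 75.15 MPa, ρ = 1180 kg/m³, cost = 5.100 $/kg
  candidate U: M = 90.6 kN·m per $
  candidate Z: M = 12.5 kN·m per $
  candidate H: M = 4.90 kN·m per $
  candidate F: M = 4.21 kN·m per $
  candidate A: M = 2.01 kN·m per $
  candidate P: M = 0.330 kN·m per $
The maximum is for candidate U.

candidate U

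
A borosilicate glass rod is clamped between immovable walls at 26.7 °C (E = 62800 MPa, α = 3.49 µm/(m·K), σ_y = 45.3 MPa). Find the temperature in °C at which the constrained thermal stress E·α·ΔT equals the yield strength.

233 °C

E = 62800 MPa = 62.80 GPa.
E·α·ΔT = 45.30 MPa ⇒ ΔT = 45.30 / (62.80×10³ × 3.49×10⁻⁶) = 206.7 K.
T = 26.7 + 206.7 = 233.4 °C.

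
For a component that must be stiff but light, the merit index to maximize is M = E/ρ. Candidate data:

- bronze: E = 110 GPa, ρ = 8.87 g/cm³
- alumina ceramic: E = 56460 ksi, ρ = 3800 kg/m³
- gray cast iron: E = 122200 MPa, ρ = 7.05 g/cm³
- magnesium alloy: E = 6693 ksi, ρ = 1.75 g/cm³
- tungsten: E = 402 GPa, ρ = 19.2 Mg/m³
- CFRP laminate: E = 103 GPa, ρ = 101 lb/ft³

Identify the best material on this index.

Normalizing units and computing the index:
  bronze: E = 110.0 GPa, ρ = 8870 kg/m³
  alumina ceramic: E = 389.3 GPa, ρ = 3800 kg/m³
  gray cast iron: E = 122.2 GPa, ρ = 7050 kg/m³
  magnesium alloy: E = 46.15 GPa, ρ = 1750 kg/m³
  tungsten: E = 402.0 GPa, ρ = 19200 kg/m³
  CFRP laminate: E = 103.0 GPa, ρ = 1618 kg/m³
  alumina ceramic: M = 102 MN·m/kg
  CFRP laminate: M = 63.7 MN·m/kg
  magnesium alloy: M = 26.4 MN·m/kg
  tungsten: M = 20.9 MN·m/kg
  gray cast iron: M = 17.3 MN·m/kg
  bronze: M = 12.4 MN·m/kg
Highest index: alumina ceramic.

alumina ceramic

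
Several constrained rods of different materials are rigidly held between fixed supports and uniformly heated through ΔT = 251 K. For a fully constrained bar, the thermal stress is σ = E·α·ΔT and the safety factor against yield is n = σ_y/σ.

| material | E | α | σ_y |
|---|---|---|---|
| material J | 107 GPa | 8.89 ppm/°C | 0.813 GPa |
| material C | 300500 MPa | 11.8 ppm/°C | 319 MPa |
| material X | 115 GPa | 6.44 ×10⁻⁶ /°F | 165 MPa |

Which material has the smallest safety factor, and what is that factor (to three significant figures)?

material C, n = 0.358

In consistent units (E in GPa, α in ×10⁻⁶/K, σ_y in MPa):
  material J: E = 107.0, α = 8.89, σ_y = 813.0 → σ = 239 MPa, n = 3.41
  material C: E = 300.5, α = 11.8, σ_y = 319.0 → σ = 890 MPa, n = 0.358
  material X: E = 115.0, α = 11.6, σ_y = 165.0 → σ = 335 MPa, n = 0.493
The minimum is material C at n = 0.358.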